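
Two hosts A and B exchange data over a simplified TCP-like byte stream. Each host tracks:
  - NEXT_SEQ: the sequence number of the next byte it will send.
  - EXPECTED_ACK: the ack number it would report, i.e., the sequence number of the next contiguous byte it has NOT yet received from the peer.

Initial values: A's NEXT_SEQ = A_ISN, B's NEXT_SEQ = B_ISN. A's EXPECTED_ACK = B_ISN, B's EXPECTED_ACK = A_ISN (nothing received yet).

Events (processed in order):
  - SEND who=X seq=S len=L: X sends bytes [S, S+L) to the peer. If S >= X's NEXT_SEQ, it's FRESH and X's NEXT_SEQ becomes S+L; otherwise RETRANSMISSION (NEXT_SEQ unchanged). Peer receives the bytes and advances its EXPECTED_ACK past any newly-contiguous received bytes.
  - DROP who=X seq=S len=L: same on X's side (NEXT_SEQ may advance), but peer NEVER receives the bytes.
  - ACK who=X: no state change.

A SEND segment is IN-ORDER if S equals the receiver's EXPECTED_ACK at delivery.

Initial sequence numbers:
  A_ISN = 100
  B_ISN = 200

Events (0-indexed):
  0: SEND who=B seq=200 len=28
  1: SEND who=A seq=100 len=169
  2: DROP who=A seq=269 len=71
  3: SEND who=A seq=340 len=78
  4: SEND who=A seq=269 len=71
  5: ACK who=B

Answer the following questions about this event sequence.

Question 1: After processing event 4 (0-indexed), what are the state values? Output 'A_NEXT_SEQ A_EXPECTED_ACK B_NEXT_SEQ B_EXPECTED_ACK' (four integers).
After event 0: A_seq=100 A_ack=228 B_seq=228 B_ack=100
After event 1: A_seq=269 A_ack=228 B_seq=228 B_ack=269
After event 2: A_seq=340 A_ack=228 B_seq=228 B_ack=269
After event 3: A_seq=418 A_ack=228 B_seq=228 B_ack=269
After event 4: A_seq=418 A_ack=228 B_seq=228 B_ack=418

418 228 228 418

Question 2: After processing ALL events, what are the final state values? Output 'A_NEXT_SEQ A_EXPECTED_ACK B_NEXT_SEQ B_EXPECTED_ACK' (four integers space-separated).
Answer: 418 228 228 418

Derivation:
After event 0: A_seq=100 A_ack=228 B_seq=228 B_ack=100
After event 1: A_seq=269 A_ack=228 B_seq=228 B_ack=269
After event 2: A_seq=340 A_ack=228 B_seq=228 B_ack=269
After event 3: A_seq=418 A_ack=228 B_seq=228 B_ack=269
After event 4: A_seq=418 A_ack=228 B_seq=228 B_ack=418
After event 5: A_seq=418 A_ack=228 B_seq=228 B_ack=418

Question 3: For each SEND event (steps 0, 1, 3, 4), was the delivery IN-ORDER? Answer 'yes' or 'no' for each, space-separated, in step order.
Answer: yes yes no yes

Derivation:
Step 0: SEND seq=200 -> in-order
Step 1: SEND seq=100 -> in-order
Step 3: SEND seq=340 -> out-of-order
Step 4: SEND seq=269 -> in-order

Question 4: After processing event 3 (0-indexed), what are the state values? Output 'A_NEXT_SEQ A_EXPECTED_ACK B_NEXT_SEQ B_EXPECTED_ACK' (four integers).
After event 0: A_seq=100 A_ack=228 B_seq=228 B_ack=100
After event 1: A_seq=269 A_ack=228 B_seq=228 B_ack=269
After event 2: A_seq=340 A_ack=228 B_seq=228 B_ack=269
After event 3: A_seq=418 A_ack=228 B_seq=228 B_ack=269

418 228 228 269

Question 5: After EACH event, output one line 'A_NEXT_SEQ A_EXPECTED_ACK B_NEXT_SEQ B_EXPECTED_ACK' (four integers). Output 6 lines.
100 228 228 100
269 228 228 269
340 228 228 269
418 228 228 269
418 228 228 418
418 228 228 418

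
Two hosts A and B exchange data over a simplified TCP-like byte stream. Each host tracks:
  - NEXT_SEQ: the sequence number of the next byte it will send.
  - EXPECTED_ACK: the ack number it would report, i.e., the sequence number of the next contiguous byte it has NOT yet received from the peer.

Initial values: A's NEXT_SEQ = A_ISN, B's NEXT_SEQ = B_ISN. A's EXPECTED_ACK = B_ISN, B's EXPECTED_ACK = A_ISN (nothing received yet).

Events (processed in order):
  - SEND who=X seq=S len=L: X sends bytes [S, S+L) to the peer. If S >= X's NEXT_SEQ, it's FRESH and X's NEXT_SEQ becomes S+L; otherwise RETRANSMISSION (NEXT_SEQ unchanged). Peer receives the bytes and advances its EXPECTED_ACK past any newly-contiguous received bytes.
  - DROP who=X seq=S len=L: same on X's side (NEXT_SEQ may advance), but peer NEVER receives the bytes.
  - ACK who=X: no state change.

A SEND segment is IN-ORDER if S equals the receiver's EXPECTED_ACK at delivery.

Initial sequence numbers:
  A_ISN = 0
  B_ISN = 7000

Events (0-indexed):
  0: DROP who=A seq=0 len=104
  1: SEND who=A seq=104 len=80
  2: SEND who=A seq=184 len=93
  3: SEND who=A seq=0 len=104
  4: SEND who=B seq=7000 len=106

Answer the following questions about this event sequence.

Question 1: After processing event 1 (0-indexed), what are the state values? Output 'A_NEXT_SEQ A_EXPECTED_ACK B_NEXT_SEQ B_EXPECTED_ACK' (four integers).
After event 0: A_seq=104 A_ack=7000 B_seq=7000 B_ack=0
After event 1: A_seq=184 A_ack=7000 B_seq=7000 B_ack=0

184 7000 7000 0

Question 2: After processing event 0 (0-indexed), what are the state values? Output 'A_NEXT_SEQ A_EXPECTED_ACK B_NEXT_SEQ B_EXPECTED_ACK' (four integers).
After event 0: A_seq=104 A_ack=7000 B_seq=7000 B_ack=0

104 7000 7000 0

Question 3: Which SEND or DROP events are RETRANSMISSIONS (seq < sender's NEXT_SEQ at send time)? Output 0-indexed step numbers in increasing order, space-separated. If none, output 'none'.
Step 0: DROP seq=0 -> fresh
Step 1: SEND seq=104 -> fresh
Step 2: SEND seq=184 -> fresh
Step 3: SEND seq=0 -> retransmit
Step 4: SEND seq=7000 -> fresh

Answer: 3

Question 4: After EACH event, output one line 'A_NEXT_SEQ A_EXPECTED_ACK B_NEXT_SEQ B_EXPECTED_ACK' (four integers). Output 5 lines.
104 7000 7000 0
184 7000 7000 0
277 7000 7000 0
277 7000 7000 277
277 7106 7106 277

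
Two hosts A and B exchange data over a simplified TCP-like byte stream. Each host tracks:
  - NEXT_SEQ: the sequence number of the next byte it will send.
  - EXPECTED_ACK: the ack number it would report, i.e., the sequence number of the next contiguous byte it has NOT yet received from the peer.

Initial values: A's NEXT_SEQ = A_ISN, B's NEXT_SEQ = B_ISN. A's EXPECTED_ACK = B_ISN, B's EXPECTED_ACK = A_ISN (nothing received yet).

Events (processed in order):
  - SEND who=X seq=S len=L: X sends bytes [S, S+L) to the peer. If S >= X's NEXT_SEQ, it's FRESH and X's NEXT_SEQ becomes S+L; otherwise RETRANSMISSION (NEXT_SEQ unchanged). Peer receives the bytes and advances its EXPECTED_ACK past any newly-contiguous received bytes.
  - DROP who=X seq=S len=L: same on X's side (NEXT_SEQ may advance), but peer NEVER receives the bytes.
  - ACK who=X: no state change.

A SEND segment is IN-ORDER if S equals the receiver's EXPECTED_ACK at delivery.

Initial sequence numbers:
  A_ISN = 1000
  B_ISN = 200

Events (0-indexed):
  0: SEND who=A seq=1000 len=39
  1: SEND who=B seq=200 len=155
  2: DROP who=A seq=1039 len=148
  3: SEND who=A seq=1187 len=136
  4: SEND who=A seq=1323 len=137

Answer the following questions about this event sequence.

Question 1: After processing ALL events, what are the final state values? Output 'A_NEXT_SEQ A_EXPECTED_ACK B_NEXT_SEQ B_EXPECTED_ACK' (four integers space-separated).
After event 0: A_seq=1039 A_ack=200 B_seq=200 B_ack=1039
After event 1: A_seq=1039 A_ack=355 B_seq=355 B_ack=1039
After event 2: A_seq=1187 A_ack=355 B_seq=355 B_ack=1039
After event 3: A_seq=1323 A_ack=355 B_seq=355 B_ack=1039
After event 4: A_seq=1460 A_ack=355 B_seq=355 B_ack=1039

Answer: 1460 355 355 1039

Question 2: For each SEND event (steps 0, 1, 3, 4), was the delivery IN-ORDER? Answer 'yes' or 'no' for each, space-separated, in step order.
Step 0: SEND seq=1000 -> in-order
Step 1: SEND seq=200 -> in-order
Step 3: SEND seq=1187 -> out-of-order
Step 4: SEND seq=1323 -> out-of-order

Answer: yes yes no no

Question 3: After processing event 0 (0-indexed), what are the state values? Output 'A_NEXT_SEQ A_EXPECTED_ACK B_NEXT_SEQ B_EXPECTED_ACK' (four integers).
After event 0: A_seq=1039 A_ack=200 B_seq=200 B_ack=1039

1039 200 200 1039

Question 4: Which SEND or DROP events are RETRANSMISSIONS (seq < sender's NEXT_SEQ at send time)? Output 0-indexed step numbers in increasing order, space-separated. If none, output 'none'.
Step 0: SEND seq=1000 -> fresh
Step 1: SEND seq=200 -> fresh
Step 2: DROP seq=1039 -> fresh
Step 3: SEND seq=1187 -> fresh
Step 4: SEND seq=1323 -> fresh

Answer: none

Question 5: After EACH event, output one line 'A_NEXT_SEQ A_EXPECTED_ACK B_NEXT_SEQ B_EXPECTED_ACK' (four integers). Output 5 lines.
1039 200 200 1039
1039 355 355 1039
1187 355 355 1039
1323 355 355 1039
1460 355 355 1039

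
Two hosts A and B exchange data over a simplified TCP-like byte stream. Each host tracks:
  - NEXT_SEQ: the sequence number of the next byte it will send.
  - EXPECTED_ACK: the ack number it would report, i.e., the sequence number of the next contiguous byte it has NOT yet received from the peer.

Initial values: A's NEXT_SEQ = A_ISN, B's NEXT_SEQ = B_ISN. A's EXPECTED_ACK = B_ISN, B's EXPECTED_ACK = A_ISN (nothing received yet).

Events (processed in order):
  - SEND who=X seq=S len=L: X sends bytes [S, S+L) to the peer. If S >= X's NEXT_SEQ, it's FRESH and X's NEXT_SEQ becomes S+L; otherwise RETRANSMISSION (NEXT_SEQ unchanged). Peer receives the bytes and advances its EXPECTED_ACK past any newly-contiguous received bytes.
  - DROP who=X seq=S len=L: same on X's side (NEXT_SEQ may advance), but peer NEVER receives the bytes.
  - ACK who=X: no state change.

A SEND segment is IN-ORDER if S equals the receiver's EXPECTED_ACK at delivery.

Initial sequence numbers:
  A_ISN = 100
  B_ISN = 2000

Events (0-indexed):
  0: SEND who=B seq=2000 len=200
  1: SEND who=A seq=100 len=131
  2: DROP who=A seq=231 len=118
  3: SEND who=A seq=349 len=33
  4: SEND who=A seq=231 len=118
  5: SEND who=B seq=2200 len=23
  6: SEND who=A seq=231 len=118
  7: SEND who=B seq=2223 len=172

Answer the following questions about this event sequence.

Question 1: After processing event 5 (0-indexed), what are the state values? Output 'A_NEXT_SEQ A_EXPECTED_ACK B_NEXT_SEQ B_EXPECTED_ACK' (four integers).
After event 0: A_seq=100 A_ack=2200 B_seq=2200 B_ack=100
After event 1: A_seq=231 A_ack=2200 B_seq=2200 B_ack=231
After event 2: A_seq=349 A_ack=2200 B_seq=2200 B_ack=231
After event 3: A_seq=382 A_ack=2200 B_seq=2200 B_ack=231
After event 4: A_seq=382 A_ack=2200 B_seq=2200 B_ack=382
After event 5: A_seq=382 A_ack=2223 B_seq=2223 B_ack=382

382 2223 2223 382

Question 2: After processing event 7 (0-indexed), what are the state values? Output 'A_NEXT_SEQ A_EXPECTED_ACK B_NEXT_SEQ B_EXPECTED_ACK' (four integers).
After event 0: A_seq=100 A_ack=2200 B_seq=2200 B_ack=100
After event 1: A_seq=231 A_ack=2200 B_seq=2200 B_ack=231
After event 2: A_seq=349 A_ack=2200 B_seq=2200 B_ack=231
After event 3: A_seq=382 A_ack=2200 B_seq=2200 B_ack=231
After event 4: A_seq=382 A_ack=2200 B_seq=2200 B_ack=382
After event 5: A_seq=382 A_ack=2223 B_seq=2223 B_ack=382
After event 6: A_seq=382 A_ack=2223 B_seq=2223 B_ack=382
After event 7: A_seq=382 A_ack=2395 B_seq=2395 B_ack=382

382 2395 2395 382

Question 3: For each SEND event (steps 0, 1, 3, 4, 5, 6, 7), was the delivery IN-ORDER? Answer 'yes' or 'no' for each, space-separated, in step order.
Answer: yes yes no yes yes no yes

Derivation:
Step 0: SEND seq=2000 -> in-order
Step 1: SEND seq=100 -> in-order
Step 3: SEND seq=349 -> out-of-order
Step 4: SEND seq=231 -> in-order
Step 5: SEND seq=2200 -> in-order
Step 6: SEND seq=231 -> out-of-order
Step 7: SEND seq=2223 -> in-order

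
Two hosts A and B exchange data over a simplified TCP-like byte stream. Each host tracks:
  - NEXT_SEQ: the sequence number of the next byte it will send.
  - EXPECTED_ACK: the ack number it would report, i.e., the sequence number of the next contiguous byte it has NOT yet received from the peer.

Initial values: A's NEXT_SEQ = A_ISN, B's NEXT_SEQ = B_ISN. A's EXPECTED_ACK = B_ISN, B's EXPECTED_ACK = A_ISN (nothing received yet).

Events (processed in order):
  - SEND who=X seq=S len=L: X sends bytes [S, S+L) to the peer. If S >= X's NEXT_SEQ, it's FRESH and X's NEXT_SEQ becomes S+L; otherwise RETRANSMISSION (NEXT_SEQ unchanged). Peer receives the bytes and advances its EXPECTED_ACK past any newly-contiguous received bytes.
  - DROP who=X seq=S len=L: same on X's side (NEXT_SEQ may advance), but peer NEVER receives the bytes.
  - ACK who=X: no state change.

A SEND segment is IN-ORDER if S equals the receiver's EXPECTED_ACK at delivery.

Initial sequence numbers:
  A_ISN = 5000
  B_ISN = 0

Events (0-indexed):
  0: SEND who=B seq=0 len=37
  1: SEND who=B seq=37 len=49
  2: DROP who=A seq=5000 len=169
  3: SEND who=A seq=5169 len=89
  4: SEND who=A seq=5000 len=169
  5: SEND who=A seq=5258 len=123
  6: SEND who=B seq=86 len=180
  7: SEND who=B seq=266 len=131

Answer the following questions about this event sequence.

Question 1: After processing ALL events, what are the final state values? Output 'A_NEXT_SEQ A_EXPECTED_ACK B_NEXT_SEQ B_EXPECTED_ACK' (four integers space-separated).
Answer: 5381 397 397 5381

Derivation:
After event 0: A_seq=5000 A_ack=37 B_seq=37 B_ack=5000
After event 1: A_seq=5000 A_ack=86 B_seq=86 B_ack=5000
After event 2: A_seq=5169 A_ack=86 B_seq=86 B_ack=5000
After event 3: A_seq=5258 A_ack=86 B_seq=86 B_ack=5000
After event 4: A_seq=5258 A_ack=86 B_seq=86 B_ack=5258
After event 5: A_seq=5381 A_ack=86 B_seq=86 B_ack=5381
After event 6: A_seq=5381 A_ack=266 B_seq=266 B_ack=5381
After event 7: A_seq=5381 A_ack=397 B_seq=397 B_ack=5381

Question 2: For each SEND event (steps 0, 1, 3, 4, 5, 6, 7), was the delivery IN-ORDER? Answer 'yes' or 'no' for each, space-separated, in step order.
Step 0: SEND seq=0 -> in-order
Step 1: SEND seq=37 -> in-order
Step 3: SEND seq=5169 -> out-of-order
Step 4: SEND seq=5000 -> in-order
Step 5: SEND seq=5258 -> in-order
Step 6: SEND seq=86 -> in-order
Step 7: SEND seq=266 -> in-order

Answer: yes yes no yes yes yes yes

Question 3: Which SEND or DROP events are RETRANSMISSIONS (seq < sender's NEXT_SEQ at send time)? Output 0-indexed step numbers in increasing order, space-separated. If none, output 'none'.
Step 0: SEND seq=0 -> fresh
Step 1: SEND seq=37 -> fresh
Step 2: DROP seq=5000 -> fresh
Step 3: SEND seq=5169 -> fresh
Step 4: SEND seq=5000 -> retransmit
Step 5: SEND seq=5258 -> fresh
Step 6: SEND seq=86 -> fresh
Step 7: SEND seq=266 -> fresh

Answer: 4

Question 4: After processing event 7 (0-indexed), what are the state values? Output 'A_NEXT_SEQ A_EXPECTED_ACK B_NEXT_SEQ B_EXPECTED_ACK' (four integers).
After event 0: A_seq=5000 A_ack=37 B_seq=37 B_ack=5000
After event 1: A_seq=5000 A_ack=86 B_seq=86 B_ack=5000
After event 2: A_seq=5169 A_ack=86 B_seq=86 B_ack=5000
After event 3: A_seq=5258 A_ack=86 B_seq=86 B_ack=5000
After event 4: A_seq=5258 A_ack=86 B_seq=86 B_ack=5258
After event 5: A_seq=5381 A_ack=86 B_seq=86 B_ack=5381
After event 6: A_seq=5381 A_ack=266 B_seq=266 B_ack=5381
After event 7: A_seq=5381 A_ack=397 B_seq=397 B_ack=5381

5381 397 397 5381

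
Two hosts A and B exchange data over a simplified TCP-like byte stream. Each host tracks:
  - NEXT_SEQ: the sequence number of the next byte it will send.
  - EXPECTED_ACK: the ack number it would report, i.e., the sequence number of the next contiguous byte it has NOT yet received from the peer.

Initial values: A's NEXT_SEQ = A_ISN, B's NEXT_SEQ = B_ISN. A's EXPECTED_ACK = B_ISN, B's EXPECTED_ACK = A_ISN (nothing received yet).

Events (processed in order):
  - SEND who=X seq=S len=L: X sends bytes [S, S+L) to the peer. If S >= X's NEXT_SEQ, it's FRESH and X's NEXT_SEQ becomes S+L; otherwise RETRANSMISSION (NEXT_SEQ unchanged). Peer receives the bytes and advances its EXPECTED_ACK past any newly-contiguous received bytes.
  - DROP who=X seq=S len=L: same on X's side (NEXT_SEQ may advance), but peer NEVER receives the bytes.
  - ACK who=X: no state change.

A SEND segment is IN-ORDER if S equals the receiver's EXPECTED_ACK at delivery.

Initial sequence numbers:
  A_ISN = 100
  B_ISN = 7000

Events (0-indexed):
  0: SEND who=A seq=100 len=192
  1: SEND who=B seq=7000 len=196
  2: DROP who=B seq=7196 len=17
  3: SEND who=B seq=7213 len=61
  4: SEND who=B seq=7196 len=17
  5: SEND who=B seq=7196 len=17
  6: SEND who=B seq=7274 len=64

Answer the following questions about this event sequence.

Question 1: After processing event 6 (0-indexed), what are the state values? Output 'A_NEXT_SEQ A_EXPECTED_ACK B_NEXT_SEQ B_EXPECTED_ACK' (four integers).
After event 0: A_seq=292 A_ack=7000 B_seq=7000 B_ack=292
After event 1: A_seq=292 A_ack=7196 B_seq=7196 B_ack=292
After event 2: A_seq=292 A_ack=7196 B_seq=7213 B_ack=292
After event 3: A_seq=292 A_ack=7196 B_seq=7274 B_ack=292
After event 4: A_seq=292 A_ack=7274 B_seq=7274 B_ack=292
After event 5: A_seq=292 A_ack=7274 B_seq=7274 B_ack=292
After event 6: A_seq=292 A_ack=7338 B_seq=7338 B_ack=292

292 7338 7338 292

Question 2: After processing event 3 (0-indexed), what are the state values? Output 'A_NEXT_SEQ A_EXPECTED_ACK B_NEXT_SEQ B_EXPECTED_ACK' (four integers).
After event 0: A_seq=292 A_ack=7000 B_seq=7000 B_ack=292
After event 1: A_seq=292 A_ack=7196 B_seq=7196 B_ack=292
After event 2: A_seq=292 A_ack=7196 B_seq=7213 B_ack=292
After event 3: A_seq=292 A_ack=7196 B_seq=7274 B_ack=292

292 7196 7274 292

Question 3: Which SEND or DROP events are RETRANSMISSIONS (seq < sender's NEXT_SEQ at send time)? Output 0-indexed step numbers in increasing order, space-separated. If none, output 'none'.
Answer: 4 5

Derivation:
Step 0: SEND seq=100 -> fresh
Step 1: SEND seq=7000 -> fresh
Step 2: DROP seq=7196 -> fresh
Step 3: SEND seq=7213 -> fresh
Step 4: SEND seq=7196 -> retransmit
Step 5: SEND seq=7196 -> retransmit
Step 6: SEND seq=7274 -> fresh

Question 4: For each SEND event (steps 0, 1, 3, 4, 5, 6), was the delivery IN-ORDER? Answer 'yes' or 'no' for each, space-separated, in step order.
Step 0: SEND seq=100 -> in-order
Step 1: SEND seq=7000 -> in-order
Step 3: SEND seq=7213 -> out-of-order
Step 4: SEND seq=7196 -> in-order
Step 5: SEND seq=7196 -> out-of-order
Step 6: SEND seq=7274 -> in-order

Answer: yes yes no yes no yes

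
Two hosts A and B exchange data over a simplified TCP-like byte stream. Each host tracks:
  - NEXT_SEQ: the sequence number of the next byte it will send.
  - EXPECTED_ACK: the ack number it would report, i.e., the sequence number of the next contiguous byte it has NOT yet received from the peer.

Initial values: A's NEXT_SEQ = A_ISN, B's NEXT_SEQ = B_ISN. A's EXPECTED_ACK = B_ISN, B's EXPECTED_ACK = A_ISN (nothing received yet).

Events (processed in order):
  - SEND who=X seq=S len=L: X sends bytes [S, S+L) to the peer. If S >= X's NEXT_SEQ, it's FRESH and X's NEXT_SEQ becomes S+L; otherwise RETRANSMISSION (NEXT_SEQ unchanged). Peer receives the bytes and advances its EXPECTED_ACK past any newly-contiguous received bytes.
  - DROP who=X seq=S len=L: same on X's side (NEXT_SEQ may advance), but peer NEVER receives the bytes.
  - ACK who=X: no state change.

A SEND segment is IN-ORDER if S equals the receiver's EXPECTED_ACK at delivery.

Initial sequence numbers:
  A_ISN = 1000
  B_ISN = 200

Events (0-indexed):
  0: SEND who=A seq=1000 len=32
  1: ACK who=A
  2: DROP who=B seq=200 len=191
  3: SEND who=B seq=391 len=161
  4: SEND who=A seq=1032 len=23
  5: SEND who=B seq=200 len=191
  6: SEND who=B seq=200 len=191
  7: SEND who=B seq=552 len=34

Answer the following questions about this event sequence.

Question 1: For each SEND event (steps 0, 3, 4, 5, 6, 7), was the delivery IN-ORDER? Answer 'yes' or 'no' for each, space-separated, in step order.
Answer: yes no yes yes no yes

Derivation:
Step 0: SEND seq=1000 -> in-order
Step 3: SEND seq=391 -> out-of-order
Step 4: SEND seq=1032 -> in-order
Step 5: SEND seq=200 -> in-order
Step 6: SEND seq=200 -> out-of-order
Step 7: SEND seq=552 -> in-order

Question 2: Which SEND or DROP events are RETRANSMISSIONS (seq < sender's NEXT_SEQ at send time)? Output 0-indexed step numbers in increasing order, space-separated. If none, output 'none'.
Step 0: SEND seq=1000 -> fresh
Step 2: DROP seq=200 -> fresh
Step 3: SEND seq=391 -> fresh
Step 4: SEND seq=1032 -> fresh
Step 5: SEND seq=200 -> retransmit
Step 6: SEND seq=200 -> retransmit
Step 7: SEND seq=552 -> fresh

Answer: 5 6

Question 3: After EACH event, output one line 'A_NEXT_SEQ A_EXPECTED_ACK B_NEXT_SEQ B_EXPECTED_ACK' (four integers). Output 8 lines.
1032 200 200 1032
1032 200 200 1032
1032 200 391 1032
1032 200 552 1032
1055 200 552 1055
1055 552 552 1055
1055 552 552 1055
1055 586 586 1055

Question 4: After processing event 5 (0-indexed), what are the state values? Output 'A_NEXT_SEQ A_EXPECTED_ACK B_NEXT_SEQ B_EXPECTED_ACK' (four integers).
After event 0: A_seq=1032 A_ack=200 B_seq=200 B_ack=1032
After event 1: A_seq=1032 A_ack=200 B_seq=200 B_ack=1032
After event 2: A_seq=1032 A_ack=200 B_seq=391 B_ack=1032
After event 3: A_seq=1032 A_ack=200 B_seq=552 B_ack=1032
After event 4: A_seq=1055 A_ack=200 B_seq=552 B_ack=1055
After event 5: A_seq=1055 A_ack=552 B_seq=552 B_ack=1055

1055 552 552 1055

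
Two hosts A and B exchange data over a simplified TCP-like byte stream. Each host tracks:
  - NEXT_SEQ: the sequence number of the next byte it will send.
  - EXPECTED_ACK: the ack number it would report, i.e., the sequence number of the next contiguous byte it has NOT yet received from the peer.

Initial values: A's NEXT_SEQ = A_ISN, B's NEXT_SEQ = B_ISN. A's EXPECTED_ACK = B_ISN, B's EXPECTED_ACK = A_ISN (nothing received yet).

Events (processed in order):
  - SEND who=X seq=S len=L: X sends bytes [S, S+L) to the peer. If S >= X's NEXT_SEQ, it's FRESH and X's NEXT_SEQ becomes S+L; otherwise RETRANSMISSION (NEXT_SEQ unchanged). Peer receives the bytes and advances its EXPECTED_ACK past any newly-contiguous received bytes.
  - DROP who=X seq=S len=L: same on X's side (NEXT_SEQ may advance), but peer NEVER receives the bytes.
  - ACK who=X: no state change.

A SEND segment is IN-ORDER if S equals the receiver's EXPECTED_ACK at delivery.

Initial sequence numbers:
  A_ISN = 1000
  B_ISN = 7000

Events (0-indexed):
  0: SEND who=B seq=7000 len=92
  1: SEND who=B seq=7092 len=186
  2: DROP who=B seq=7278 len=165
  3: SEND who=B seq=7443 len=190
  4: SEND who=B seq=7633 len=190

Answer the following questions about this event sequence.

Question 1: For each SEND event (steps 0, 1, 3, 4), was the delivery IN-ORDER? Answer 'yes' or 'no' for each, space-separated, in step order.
Answer: yes yes no no

Derivation:
Step 0: SEND seq=7000 -> in-order
Step 1: SEND seq=7092 -> in-order
Step 3: SEND seq=7443 -> out-of-order
Step 4: SEND seq=7633 -> out-of-order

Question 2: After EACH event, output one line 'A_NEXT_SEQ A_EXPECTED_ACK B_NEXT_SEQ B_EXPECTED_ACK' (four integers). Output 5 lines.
1000 7092 7092 1000
1000 7278 7278 1000
1000 7278 7443 1000
1000 7278 7633 1000
1000 7278 7823 1000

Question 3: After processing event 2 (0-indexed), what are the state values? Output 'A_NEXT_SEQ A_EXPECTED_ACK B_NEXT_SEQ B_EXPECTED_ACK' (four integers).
After event 0: A_seq=1000 A_ack=7092 B_seq=7092 B_ack=1000
After event 1: A_seq=1000 A_ack=7278 B_seq=7278 B_ack=1000
After event 2: A_seq=1000 A_ack=7278 B_seq=7443 B_ack=1000

1000 7278 7443 1000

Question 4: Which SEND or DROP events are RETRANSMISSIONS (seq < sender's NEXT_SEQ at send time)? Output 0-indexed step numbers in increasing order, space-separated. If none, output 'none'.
Answer: none

Derivation:
Step 0: SEND seq=7000 -> fresh
Step 1: SEND seq=7092 -> fresh
Step 2: DROP seq=7278 -> fresh
Step 3: SEND seq=7443 -> fresh
Step 4: SEND seq=7633 -> fresh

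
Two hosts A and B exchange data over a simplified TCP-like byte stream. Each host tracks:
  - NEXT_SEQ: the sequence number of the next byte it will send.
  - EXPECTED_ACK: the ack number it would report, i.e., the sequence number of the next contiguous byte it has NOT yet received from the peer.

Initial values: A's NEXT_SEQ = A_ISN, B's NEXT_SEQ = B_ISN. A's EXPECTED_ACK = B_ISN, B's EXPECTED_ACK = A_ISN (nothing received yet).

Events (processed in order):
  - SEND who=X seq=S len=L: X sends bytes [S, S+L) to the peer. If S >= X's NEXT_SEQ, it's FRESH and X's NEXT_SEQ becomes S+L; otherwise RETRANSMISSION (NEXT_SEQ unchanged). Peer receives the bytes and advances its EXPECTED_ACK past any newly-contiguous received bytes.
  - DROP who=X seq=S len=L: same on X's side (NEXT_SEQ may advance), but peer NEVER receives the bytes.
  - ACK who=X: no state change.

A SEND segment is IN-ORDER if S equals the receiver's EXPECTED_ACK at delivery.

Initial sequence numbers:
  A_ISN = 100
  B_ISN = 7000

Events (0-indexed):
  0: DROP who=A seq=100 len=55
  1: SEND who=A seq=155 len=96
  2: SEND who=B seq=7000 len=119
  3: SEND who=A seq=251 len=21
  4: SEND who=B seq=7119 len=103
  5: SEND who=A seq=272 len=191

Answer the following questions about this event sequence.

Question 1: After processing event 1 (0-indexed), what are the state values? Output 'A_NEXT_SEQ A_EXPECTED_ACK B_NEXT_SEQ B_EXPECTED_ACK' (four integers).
After event 0: A_seq=155 A_ack=7000 B_seq=7000 B_ack=100
After event 1: A_seq=251 A_ack=7000 B_seq=7000 B_ack=100

251 7000 7000 100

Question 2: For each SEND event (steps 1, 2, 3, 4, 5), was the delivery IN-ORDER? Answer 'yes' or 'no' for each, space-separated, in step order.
Step 1: SEND seq=155 -> out-of-order
Step 2: SEND seq=7000 -> in-order
Step 3: SEND seq=251 -> out-of-order
Step 4: SEND seq=7119 -> in-order
Step 5: SEND seq=272 -> out-of-order

Answer: no yes no yes no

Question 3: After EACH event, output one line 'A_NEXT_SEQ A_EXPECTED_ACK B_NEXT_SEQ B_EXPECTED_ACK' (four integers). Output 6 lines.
155 7000 7000 100
251 7000 7000 100
251 7119 7119 100
272 7119 7119 100
272 7222 7222 100
463 7222 7222 100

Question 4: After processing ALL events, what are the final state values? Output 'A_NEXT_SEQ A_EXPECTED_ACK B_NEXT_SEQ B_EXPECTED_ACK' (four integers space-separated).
After event 0: A_seq=155 A_ack=7000 B_seq=7000 B_ack=100
After event 1: A_seq=251 A_ack=7000 B_seq=7000 B_ack=100
After event 2: A_seq=251 A_ack=7119 B_seq=7119 B_ack=100
After event 3: A_seq=272 A_ack=7119 B_seq=7119 B_ack=100
After event 4: A_seq=272 A_ack=7222 B_seq=7222 B_ack=100
After event 5: A_seq=463 A_ack=7222 B_seq=7222 B_ack=100

Answer: 463 7222 7222 100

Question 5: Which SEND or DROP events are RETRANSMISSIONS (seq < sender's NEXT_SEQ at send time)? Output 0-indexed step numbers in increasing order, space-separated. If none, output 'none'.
Answer: none

Derivation:
Step 0: DROP seq=100 -> fresh
Step 1: SEND seq=155 -> fresh
Step 2: SEND seq=7000 -> fresh
Step 3: SEND seq=251 -> fresh
Step 4: SEND seq=7119 -> fresh
Step 5: SEND seq=272 -> fresh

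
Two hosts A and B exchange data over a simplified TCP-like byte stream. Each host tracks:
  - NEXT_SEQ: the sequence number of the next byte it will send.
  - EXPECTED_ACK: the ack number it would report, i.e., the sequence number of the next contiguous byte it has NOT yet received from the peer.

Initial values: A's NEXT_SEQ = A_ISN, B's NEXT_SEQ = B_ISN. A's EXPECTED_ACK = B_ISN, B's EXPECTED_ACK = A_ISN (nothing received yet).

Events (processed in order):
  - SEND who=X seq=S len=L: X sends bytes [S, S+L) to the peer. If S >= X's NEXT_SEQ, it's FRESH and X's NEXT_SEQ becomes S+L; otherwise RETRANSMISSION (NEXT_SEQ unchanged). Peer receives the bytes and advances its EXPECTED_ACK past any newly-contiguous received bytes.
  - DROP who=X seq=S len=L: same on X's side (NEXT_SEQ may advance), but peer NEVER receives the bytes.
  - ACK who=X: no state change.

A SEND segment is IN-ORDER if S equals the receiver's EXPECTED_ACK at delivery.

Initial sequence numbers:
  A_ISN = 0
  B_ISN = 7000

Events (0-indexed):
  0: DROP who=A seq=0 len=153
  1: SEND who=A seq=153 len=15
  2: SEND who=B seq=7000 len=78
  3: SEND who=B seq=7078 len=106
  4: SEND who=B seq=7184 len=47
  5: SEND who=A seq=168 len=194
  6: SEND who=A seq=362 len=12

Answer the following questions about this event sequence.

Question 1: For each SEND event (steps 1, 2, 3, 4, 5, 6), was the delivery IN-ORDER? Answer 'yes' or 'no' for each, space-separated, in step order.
Answer: no yes yes yes no no

Derivation:
Step 1: SEND seq=153 -> out-of-order
Step 2: SEND seq=7000 -> in-order
Step 3: SEND seq=7078 -> in-order
Step 4: SEND seq=7184 -> in-order
Step 5: SEND seq=168 -> out-of-order
Step 6: SEND seq=362 -> out-of-order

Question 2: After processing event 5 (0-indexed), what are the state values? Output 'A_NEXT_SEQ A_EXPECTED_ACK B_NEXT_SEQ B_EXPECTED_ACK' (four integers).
After event 0: A_seq=153 A_ack=7000 B_seq=7000 B_ack=0
After event 1: A_seq=168 A_ack=7000 B_seq=7000 B_ack=0
After event 2: A_seq=168 A_ack=7078 B_seq=7078 B_ack=0
After event 3: A_seq=168 A_ack=7184 B_seq=7184 B_ack=0
After event 4: A_seq=168 A_ack=7231 B_seq=7231 B_ack=0
After event 5: A_seq=362 A_ack=7231 B_seq=7231 B_ack=0

362 7231 7231 0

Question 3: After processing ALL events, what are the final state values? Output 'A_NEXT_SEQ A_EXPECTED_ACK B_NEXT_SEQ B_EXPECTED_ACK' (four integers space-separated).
After event 0: A_seq=153 A_ack=7000 B_seq=7000 B_ack=0
After event 1: A_seq=168 A_ack=7000 B_seq=7000 B_ack=0
After event 2: A_seq=168 A_ack=7078 B_seq=7078 B_ack=0
After event 3: A_seq=168 A_ack=7184 B_seq=7184 B_ack=0
After event 4: A_seq=168 A_ack=7231 B_seq=7231 B_ack=0
After event 5: A_seq=362 A_ack=7231 B_seq=7231 B_ack=0
After event 6: A_seq=374 A_ack=7231 B_seq=7231 B_ack=0

Answer: 374 7231 7231 0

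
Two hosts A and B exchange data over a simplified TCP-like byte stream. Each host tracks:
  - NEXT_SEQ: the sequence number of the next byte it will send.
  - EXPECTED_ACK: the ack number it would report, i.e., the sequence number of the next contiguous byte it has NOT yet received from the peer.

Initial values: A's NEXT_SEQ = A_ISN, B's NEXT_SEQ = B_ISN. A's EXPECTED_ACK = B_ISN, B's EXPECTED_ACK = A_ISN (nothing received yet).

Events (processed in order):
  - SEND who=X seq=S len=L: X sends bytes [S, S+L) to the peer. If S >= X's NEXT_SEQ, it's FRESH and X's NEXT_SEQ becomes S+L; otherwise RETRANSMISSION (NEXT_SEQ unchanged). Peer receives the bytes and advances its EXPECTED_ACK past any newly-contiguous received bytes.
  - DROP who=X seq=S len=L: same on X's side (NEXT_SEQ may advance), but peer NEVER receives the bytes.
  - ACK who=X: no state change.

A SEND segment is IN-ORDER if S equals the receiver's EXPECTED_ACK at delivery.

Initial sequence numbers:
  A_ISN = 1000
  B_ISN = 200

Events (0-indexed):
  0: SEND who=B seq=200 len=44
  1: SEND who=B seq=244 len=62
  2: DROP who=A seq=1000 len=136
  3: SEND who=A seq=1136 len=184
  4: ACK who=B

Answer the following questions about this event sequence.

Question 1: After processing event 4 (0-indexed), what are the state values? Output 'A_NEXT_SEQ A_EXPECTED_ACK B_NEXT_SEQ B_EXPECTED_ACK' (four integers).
After event 0: A_seq=1000 A_ack=244 B_seq=244 B_ack=1000
After event 1: A_seq=1000 A_ack=306 B_seq=306 B_ack=1000
After event 2: A_seq=1136 A_ack=306 B_seq=306 B_ack=1000
After event 3: A_seq=1320 A_ack=306 B_seq=306 B_ack=1000
After event 4: A_seq=1320 A_ack=306 B_seq=306 B_ack=1000

1320 306 306 1000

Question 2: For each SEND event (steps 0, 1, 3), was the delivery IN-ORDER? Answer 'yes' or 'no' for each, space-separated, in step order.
Answer: yes yes no

Derivation:
Step 0: SEND seq=200 -> in-order
Step 1: SEND seq=244 -> in-order
Step 3: SEND seq=1136 -> out-of-order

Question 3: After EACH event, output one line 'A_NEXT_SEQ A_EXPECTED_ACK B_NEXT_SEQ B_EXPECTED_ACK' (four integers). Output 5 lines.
1000 244 244 1000
1000 306 306 1000
1136 306 306 1000
1320 306 306 1000
1320 306 306 1000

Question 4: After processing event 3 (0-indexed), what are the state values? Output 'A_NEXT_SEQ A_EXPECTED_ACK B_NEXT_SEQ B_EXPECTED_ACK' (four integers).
After event 0: A_seq=1000 A_ack=244 B_seq=244 B_ack=1000
After event 1: A_seq=1000 A_ack=306 B_seq=306 B_ack=1000
After event 2: A_seq=1136 A_ack=306 B_seq=306 B_ack=1000
After event 3: A_seq=1320 A_ack=306 B_seq=306 B_ack=1000

1320 306 306 1000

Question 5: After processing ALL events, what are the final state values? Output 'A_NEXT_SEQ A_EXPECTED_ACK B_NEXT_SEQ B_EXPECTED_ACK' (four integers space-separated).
After event 0: A_seq=1000 A_ack=244 B_seq=244 B_ack=1000
After event 1: A_seq=1000 A_ack=306 B_seq=306 B_ack=1000
After event 2: A_seq=1136 A_ack=306 B_seq=306 B_ack=1000
After event 3: A_seq=1320 A_ack=306 B_seq=306 B_ack=1000
After event 4: A_seq=1320 A_ack=306 B_seq=306 B_ack=1000

Answer: 1320 306 306 1000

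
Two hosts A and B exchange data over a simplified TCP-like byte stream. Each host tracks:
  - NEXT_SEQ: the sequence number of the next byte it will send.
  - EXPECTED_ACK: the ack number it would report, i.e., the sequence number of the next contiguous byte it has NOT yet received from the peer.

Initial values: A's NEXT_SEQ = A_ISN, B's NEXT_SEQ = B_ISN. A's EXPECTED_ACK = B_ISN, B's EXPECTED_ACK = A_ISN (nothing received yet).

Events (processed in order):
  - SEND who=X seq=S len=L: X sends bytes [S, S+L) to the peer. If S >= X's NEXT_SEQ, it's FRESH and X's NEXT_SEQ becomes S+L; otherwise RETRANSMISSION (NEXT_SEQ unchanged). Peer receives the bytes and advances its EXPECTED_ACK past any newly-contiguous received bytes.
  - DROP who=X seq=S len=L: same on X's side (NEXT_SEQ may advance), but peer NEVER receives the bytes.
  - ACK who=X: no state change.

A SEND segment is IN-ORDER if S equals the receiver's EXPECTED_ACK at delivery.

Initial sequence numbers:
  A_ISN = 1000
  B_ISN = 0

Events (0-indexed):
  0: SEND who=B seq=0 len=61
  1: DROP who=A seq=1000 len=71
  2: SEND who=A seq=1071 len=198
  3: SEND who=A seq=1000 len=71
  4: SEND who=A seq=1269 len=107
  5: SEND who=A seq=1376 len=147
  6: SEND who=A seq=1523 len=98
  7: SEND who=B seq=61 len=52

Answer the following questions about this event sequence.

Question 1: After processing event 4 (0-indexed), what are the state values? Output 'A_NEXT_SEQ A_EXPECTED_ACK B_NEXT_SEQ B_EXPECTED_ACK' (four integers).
After event 0: A_seq=1000 A_ack=61 B_seq=61 B_ack=1000
After event 1: A_seq=1071 A_ack=61 B_seq=61 B_ack=1000
After event 2: A_seq=1269 A_ack=61 B_seq=61 B_ack=1000
After event 3: A_seq=1269 A_ack=61 B_seq=61 B_ack=1269
After event 4: A_seq=1376 A_ack=61 B_seq=61 B_ack=1376

1376 61 61 1376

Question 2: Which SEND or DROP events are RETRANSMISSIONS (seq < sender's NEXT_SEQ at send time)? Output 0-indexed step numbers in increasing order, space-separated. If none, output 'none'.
Answer: 3

Derivation:
Step 0: SEND seq=0 -> fresh
Step 1: DROP seq=1000 -> fresh
Step 2: SEND seq=1071 -> fresh
Step 3: SEND seq=1000 -> retransmit
Step 4: SEND seq=1269 -> fresh
Step 5: SEND seq=1376 -> fresh
Step 6: SEND seq=1523 -> fresh
Step 7: SEND seq=61 -> fresh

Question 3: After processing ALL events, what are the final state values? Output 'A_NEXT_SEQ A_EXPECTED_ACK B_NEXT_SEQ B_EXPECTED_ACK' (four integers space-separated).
Answer: 1621 113 113 1621

Derivation:
After event 0: A_seq=1000 A_ack=61 B_seq=61 B_ack=1000
After event 1: A_seq=1071 A_ack=61 B_seq=61 B_ack=1000
After event 2: A_seq=1269 A_ack=61 B_seq=61 B_ack=1000
After event 3: A_seq=1269 A_ack=61 B_seq=61 B_ack=1269
After event 4: A_seq=1376 A_ack=61 B_seq=61 B_ack=1376
After event 5: A_seq=1523 A_ack=61 B_seq=61 B_ack=1523
After event 6: A_seq=1621 A_ack=61 B_seq=61 B_ack=1621
After event 7: A_seq=1621 A_ack=113 B_seq=113 B_ack=1621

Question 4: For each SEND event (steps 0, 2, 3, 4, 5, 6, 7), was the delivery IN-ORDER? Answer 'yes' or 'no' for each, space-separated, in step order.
Answer: yes no yes yes yes yes yes

Derivation:
Step 0: SEND seq=0 -> in-order
Step 2: SEND seq=1071 -> out-of-order
Step 3: SEND seq=1000 -> in-order
Step 4: SEND seq=1269 -> in-order
Step 5: SEND seq=1376 -> in-order
Step 6: SEND seq=1523 -> in-order
Step 7: SEND seq=61 -> in-order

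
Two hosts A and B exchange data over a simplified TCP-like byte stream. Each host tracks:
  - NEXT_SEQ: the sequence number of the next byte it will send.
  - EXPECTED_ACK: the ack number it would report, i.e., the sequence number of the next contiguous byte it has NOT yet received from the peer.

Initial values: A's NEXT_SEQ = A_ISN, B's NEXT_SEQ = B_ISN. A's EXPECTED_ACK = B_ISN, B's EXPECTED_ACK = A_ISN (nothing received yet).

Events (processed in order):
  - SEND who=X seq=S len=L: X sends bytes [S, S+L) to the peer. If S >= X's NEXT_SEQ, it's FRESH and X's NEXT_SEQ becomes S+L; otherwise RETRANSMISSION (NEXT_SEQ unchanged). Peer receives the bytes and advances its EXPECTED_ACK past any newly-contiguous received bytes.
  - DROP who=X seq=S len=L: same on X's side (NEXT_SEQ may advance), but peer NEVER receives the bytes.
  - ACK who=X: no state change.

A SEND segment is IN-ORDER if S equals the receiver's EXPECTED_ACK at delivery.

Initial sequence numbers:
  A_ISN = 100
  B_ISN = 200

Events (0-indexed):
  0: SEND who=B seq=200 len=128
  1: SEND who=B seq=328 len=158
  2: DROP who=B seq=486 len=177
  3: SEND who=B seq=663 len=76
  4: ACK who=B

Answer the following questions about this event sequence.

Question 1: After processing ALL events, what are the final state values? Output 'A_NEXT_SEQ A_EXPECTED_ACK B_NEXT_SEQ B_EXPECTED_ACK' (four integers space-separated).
After event 0: A_seq=100 A_ack=328 B_seq=328 B_ack=100
After event 1: A_seq=100 A_ack=486 B_seq=486 B_ack=100
After event 2: A_seq=100 A_ack=486 B_seq=663 B_ack=100
After event 3: A_seq=100 A_ack=486 B_seq=739 B_ack=100
After event 4: A_seq=100 A_ack=486 B_seq=739 B_ack=100

Answer: 100 486 739 100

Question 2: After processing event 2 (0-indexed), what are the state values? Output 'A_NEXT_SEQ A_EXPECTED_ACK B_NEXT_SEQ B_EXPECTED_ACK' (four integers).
After event 0: A_seq=100 A_ack=328 B_seq=328 B_ack=100
After event 1: A_seq=100 A_ack=486 B_seq=486 B_ack=100
After event 2: A_seq=100 A_ack=486 B_seq=663 B_ack=100

100 486 663 100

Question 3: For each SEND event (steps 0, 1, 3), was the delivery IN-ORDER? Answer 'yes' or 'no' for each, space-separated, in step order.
Answer: yes yes no

Derivation:
Step 0: SEND seq=200 -> in-order
Step 1: SEND seq=328 -> in-order
Step 3: SEND seq=663 -> out-of-order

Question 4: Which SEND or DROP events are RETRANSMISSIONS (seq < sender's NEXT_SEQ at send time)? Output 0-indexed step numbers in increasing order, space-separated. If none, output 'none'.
Answer: none

Derivation:
Step 0: SEND seq=200 -> fresh
Step 1: SEND seq=328 -> fresh
Step 2: DROP seq=486 -> fresh
Step 3: SEND seq=663 -> fresh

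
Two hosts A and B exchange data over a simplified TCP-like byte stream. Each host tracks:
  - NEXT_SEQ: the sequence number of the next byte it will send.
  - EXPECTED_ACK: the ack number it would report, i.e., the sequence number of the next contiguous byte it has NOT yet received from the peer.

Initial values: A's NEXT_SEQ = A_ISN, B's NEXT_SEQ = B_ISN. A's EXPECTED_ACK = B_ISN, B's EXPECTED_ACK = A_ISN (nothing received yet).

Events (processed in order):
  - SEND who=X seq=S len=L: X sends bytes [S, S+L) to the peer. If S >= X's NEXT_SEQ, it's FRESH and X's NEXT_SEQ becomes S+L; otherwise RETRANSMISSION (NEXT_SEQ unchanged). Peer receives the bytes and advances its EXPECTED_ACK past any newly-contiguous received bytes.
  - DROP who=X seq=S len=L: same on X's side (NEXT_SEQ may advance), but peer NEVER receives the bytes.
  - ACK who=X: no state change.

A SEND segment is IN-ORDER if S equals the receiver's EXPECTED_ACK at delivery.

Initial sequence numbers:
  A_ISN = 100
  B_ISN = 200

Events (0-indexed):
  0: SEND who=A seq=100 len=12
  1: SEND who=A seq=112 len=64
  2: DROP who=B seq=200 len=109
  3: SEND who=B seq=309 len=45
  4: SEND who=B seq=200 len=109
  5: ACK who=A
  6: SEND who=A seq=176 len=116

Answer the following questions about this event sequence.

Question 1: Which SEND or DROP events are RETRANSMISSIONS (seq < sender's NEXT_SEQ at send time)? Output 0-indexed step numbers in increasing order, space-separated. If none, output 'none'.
Answer: 4

Derivation:
Step 0: SEND seq=100 -> fresh
Step 1: SEND seq=112 -> fresh
Step 2: DROP seq=200 -> fresh
Step 3: SEND seq=309 -> fresh
Step 4: SEND seq=200 -> retransmit
Step 6: SEND seq=176 -> fresh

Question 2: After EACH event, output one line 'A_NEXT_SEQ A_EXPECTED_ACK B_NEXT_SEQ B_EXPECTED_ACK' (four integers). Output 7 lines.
112 200 200 112
176 200 200 176
176 200 309 176
176 200 354 176
176 354 354 176
176 354 354 176
292 354 354 292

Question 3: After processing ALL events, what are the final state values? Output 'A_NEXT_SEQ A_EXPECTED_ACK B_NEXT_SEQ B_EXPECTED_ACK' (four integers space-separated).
Answer: 292 354 354 292

Derivation:
After event 0: A_seq=112 A_ack=200 B_seq=200 B_ack=112
After event 1: A_seq=176 A_ack=200 B_seq=200 B_ack=176
After event 2: A_seq=176 A_ack=200 B_seq=309 B_ack=176
After event 3: A_seq=176 A_ack=200 B_seq=354 B_ack=176
After event 4: A_seq=176 A_ack=354 B_seq=354 B_ack=176
After event 5: A_seq=176 A_ack=354 B_seq=354 B_ack=176
After event 6: A_seq=292 A_ack=354 B_seq=354 B_ack=292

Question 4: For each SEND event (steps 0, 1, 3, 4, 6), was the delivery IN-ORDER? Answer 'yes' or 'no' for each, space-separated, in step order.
Answer: yes yes no yes yes

Derivation:
Step 0: SEND seq=100 -> in-order
Step 1: SEND seq=112 -> in-order
Step 3: SEND seq=309 -> out-of-order
Step 4: SEND seq=200 -> in-order
Step 6: SEND seq=176 -> in-order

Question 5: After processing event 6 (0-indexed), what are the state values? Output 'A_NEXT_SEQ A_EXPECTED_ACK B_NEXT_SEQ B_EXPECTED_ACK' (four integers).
After event 0: A_seq=112 A_ack=200 B_seq=200 B_ack=112
After event 1: A_seq=176 A_ack=200 B_seq=200 B_ack=176
After event 2: A_seq=176 A_ack=200 B_seq=309 B_ack=176
After event 3: A_seq=176 A_ack=200 B_seq=354 B_ack=176
After event 4: A_seq=176 A_ack=354 B_seq=354 B_ack=176
After event 5: A_seq=176 A_ack=354 B_seq=354 B_ack=176
After event 6: A_seq=292 A_ack=354 B_seq=354 B_ack=292

292 354 354 292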